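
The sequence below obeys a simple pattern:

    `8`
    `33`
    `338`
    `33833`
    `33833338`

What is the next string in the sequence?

From term 3 onward, concatenate the last term with the second-to-last: 33·8 = 338, 338·33 = 33833, …
So term 6 is 33833338·33833.

3383333833833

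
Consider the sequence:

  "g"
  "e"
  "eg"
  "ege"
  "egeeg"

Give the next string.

egeegege

Each term (from the third on) is the previous term followed by the one before it: term 3 = e·g = eg.
Continuing: egeeg · ege gives term 6.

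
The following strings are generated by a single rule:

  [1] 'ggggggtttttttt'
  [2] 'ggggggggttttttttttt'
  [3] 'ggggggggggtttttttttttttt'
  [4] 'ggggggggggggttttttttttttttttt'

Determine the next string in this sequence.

Term n consists of 2n g's, followed by 3n-1 t's, where the shown terms are n = 3, 4, 5, 6.
For the next term, n = 7, so the run lengths are 14, 20.

ggggggggggggggtttttttttttttttttttt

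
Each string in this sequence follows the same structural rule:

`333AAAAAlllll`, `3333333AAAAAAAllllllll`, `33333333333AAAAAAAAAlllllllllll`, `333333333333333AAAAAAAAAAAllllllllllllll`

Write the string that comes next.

3333333333333333333AAAAAAAAAAAAAlllllllllllllllll

The n-th term is 4n-1 3's then 2n+3 A's then 3n+2 l's (n = 1, 2, …).
Setting n = 5 gives 19, 13, 17 characters in each block.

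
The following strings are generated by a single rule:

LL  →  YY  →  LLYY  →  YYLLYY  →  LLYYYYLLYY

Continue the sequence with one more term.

This is a Fibonacci-style word recurrence s(k) = s(k−2)·s(k−1): e.g. LL·YY = LLYY.
The next term joins YYLLYY and LLYYYYLLYY.

YYLLYYLLYYYYLLYY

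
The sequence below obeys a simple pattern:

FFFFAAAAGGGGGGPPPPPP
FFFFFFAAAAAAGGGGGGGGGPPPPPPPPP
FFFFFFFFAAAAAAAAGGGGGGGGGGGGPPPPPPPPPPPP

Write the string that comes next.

Reading off run lengths: F runs 4, 6, 8; A runs 4, 6, 8; G runs 6, 9, 12; P runs 6, 9, 12 — each is linear in n, where the shown terms are n = 2, 3, 4.
At n = 5 the blocks have lengths 10, 10, 15, 15.

FFFFFFFFFFAAAAAAAAAAGGGGGGGGGGGGGGGPPPPPPPPPPPPPPP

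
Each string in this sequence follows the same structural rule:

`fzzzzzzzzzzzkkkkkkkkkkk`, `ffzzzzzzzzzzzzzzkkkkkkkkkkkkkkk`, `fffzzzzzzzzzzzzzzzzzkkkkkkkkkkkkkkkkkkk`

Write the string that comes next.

Each string has the form f^{n-2} z^{3n+2} k^{4n-1}, where the shown terms are n = 3, 4, 5.
For the next term, n = 6, so the run lengths are 4, 20, 23.

ffffzzzzzzzzzzzzzzzzzzzzkkkkkkkkkkkkkkkkkkkkkkk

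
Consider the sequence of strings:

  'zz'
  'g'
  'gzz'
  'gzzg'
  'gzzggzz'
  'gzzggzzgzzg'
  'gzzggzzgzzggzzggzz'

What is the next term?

Each term (from the third on) is the previous term followed by the one before it: term 3 = g·zz = gzz.
The next term joins gzzggzzgzzggzzggzz and gzzggzzgzzg.

gzzggzzgzzggzzggzzgzzggzzgzzg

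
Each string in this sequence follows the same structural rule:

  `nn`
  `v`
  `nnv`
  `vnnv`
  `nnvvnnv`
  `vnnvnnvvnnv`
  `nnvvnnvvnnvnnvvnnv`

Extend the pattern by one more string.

vnnvnnvvnnvnnvvnnvvnnvnnvvnnv

This is a Fibonacci-style word recurrence s(k) = s(k−2)·s(k−1): e.g. nn·v = nnv.
The next term joins vnnvnnvvnnv and nnvvnnvvnnvnnvvnnv.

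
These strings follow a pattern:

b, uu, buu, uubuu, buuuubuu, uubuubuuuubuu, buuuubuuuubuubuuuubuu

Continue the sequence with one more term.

uubuubuuuubuubuuuubuuuubuubuuuubuu

Each term (from the third on) is the two preceding terms concatenated in order: term 3 = b·uu = buu.
The next term joins uubuubuuuubuu and buuuubuuuubuubuuuubuu.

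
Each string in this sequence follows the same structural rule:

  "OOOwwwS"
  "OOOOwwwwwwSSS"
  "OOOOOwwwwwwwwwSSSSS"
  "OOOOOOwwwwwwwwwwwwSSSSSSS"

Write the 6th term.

The n-th term is n+2 O's then 3n w's then 2n-1 S's (n = 1, 2, …).
At n = 6 the blocks have lengths 8, 18, 11.

OOOOOOOOwwwwwwwwwwwwwwwwwwSSSSSSSSSSS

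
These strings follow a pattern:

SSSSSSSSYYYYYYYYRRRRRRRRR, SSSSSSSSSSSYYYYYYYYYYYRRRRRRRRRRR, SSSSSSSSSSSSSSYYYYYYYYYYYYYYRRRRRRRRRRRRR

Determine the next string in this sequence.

SSSSSSSSSSSSSSSSSYYYYYYYYYYYYYYYYYRRRRRRRRRRRRRRR

Reading off run lengths: S runs 8, 11, 14; Y runs 8, 11, 14; R runs 9, 11, 13 — each is linear in n, where the shown terms are n = 3, 4, 5.
For the next term, n = 6, so the run lengths are 17, 17, 15.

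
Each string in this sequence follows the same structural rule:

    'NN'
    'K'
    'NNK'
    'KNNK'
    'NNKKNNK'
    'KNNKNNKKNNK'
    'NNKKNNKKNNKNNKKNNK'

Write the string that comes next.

From term 3 onward, concatenate the second-to-last term with the last: NN·K = NNK, K·NNK = KNNK, …
The next term joins KNNKNNKKNNK and NNKKNNKKNNKNNKKNNK.

KNNKNNKKNNKNNKKNNKKNNKNNKKNNK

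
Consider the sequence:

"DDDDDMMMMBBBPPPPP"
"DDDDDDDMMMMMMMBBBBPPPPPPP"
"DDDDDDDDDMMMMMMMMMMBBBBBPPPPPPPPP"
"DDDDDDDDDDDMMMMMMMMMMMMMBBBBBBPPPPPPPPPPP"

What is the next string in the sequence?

Reading off run lengths: D runs 5, 7, 9, 11; M runs 4, 7, 10, 13; B runs 3, 4, 5, 6; P runs 5, 7, 9, 11 — each is linear in n (n = 1, 2, …).
For the next term, n = 5, so the run lengths are 13, 16, 7, 13.

DDDDDDDDDDDDDMMMMMMMMMMMMMMMMBBBBBBBPPPPPPPPPPPPP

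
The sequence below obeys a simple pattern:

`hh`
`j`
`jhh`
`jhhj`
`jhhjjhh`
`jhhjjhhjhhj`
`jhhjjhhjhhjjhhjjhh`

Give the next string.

This is a Fibonacci-style word recurrence s(k) = s(k−1)·s(k−2): e.g. j·hh = jhh.
Continuing: jhhjjhhjhhjjhhjjhh · jhhjjhhjhhj gives term 8.

jhhjjhhjhhjjhhjjhhjhhjjhhjhhj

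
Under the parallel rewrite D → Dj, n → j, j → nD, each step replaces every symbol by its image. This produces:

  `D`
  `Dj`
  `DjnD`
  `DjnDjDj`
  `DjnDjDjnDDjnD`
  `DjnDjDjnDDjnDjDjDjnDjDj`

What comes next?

φ(DjnDjDjnDDjnDjDjDjnDjDj) expands symbol-by-symbol to Dj nD j Dj nD Dj nD j Dj Dj nD j Dj nD Dj nD Dj nD j Dj nD Dj nD; joining the 23 pieces gives the next term.

DjnDjDjnDDjnDjDjDjnDjDjnDDjnDDjnDjDjnDDjnD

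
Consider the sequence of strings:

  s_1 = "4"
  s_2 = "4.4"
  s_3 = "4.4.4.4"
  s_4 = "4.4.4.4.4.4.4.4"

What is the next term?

4.4.4.4.4.4.4.4.4.4.4.4.4.4.4.4

Each string is two copies of the previous one joined by '.'.
So the next term is two copies of 4.4.4.4.4.4.4.4 with '.' between the halves.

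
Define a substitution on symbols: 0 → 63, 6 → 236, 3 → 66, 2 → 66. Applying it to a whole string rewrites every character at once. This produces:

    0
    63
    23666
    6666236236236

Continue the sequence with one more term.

236236236236666623666662366666236

Replace each of the 13 characters of 6666236236236 in place — 236 236 236 236 66 66 236 66 66 236 66 66 236 — and concatenate.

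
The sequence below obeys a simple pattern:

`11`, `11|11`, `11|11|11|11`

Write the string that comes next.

11|11|11|11|11|11|11|11

s(k+1) = s(k)·|·s(k) — each term doubles the last with '|' between the halves.
One more doubling of 11|11|11|11 gives the answer.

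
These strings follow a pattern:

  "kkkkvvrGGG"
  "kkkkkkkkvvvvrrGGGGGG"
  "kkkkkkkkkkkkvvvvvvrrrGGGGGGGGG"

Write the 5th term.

kkkkkkkkkkkkkkkkkkkkvvvvvvvvvvrrrrrGGGGGGGGGGGGGGG

The n-th term is 4n k's then 2n v's then n r's then 3n G's (n = 1, 2, …).
At n = 5 the blocks have lengths 20, 10, 5, 15.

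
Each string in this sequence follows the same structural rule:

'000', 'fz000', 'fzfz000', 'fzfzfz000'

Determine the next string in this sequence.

Each term is the previous one with fz prepended.
One more step from fzfzfz000 gives the answer.

fzfzfzfz000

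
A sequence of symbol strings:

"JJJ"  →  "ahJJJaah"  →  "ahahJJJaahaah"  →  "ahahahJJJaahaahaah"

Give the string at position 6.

ahahahahahJJJaahaahaahaahaah

Each term wraps the previous one in ah on the left and aah on the right.
From ahahahJJJaahaahaah, 2 further steps: ahahahJJJaahaahaah → ahahahahJJJaahaahaahaah → (answer).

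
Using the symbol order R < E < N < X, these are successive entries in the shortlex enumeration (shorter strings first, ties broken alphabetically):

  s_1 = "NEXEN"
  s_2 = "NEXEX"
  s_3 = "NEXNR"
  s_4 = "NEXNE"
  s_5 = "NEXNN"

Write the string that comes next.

NEXNX

The successor of NEXNN increments the rightmost position that isn't already X and resets every position after it to R.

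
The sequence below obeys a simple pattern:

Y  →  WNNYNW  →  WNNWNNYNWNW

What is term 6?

s(k+1) = WNN·s(k)·NW, so each term gains WNN as a prefix and NW as a suffix.
From WNNWNNYNWNW, 3 further steps: WNNWNNYNWNW → WNNWNNWNNYNWNWNW → WNNWNNWNNWNNYNWNWNWNW → (answer).

WNNWNNWNNWNNWNNYNWNWNWNWNW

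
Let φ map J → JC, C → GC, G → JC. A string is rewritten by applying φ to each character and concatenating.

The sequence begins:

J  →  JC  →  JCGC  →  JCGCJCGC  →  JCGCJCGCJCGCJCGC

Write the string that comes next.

JCGCJCGCJCGCJCGCJCGCJCGCJCGCJCGC

φ(JCGCJCGCJCGCJCGC) expands symbol-by-symbol to JC GC JC GC JC GC JC GC JC GC JC GC JC GC JC GC; joining the 16 pieces gives the next term.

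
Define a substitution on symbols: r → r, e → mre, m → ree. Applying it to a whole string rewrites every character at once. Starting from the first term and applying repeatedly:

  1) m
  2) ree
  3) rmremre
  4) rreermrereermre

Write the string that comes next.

rrmremrerreermrermremrerreermre

φ(rreermrereermre) expands symbol-by-symbol to r r mre mre r ree r mre r mre mre r ree r mre; joining the 15 pieces gives the next term.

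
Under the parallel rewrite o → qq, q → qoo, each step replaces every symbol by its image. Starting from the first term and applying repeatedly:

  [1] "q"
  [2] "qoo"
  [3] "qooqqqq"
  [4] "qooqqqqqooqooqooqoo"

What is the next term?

qooqqqqqooqooqooqooqooqqqqqooqqqqqooqqqqqooqqqq

Applying the rule to each of the 19 symbols of qooqqqqqooqooqooqoo gives the pieces qoo qq qq qoo qoo qoo qoo qoo qq qq qoo qq qq qoo qq qq qoo qq qq, which concatenate to the answer.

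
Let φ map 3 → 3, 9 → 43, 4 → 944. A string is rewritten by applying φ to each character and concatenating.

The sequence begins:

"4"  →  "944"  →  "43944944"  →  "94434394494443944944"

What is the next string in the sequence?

Rewriting the 20 symbols of 94434394494443944944 one by one yields 43 944 944 3 944 3 43 944 944 43 944 944 944 3 43 944 944 43 944 944; concatenated:

4394494439443439449444394494494434394494443944944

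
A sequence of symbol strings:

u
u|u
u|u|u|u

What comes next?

s(k+1) = s(k)·|·s(k) — each term doubles the last with '|' between the halves.
Doubling u|u|u|u with '|' between the halves:

u|u|u|u|u|u|u|u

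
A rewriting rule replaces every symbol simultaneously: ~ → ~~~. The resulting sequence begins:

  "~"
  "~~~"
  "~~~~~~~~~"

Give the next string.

~~~~~~~~~~~~~~~~~~~~~~~~~~~

Expanding ~~~~~~~~~: ~→~~~, ~→~~~, ~→~~~, ~→~~~, ~→~~~, ~→~~~, ~→~~~, ~→~~~, ~→~~~. Concatenated: ~~~ ~~~ ~~~ ~~~ ~~~ ~~~ ~~~ ~~~ ~~~.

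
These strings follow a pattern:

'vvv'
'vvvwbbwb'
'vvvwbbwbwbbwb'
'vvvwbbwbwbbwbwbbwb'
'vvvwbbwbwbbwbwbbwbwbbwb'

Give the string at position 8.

Each term is the previous one with wbbwb appended.
From vvvwbbwbwbbwbwbbwbwbbwb, 3 further steps: vvvwbbwbwbbwbwbbwbwbbwb → vvvwbbwbwbbwbwbbwbwbbwbwbbwb → vvvwbbwbwbbwbwbbwbwbbwbwbbwbwbbwb → (answer).

vvvwbbwbwbbwbwbbwbwbbwbwbbwbwbbwbwbbwb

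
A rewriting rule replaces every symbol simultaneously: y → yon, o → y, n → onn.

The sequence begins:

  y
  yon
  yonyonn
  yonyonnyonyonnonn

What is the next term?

Applying the rule to each of the 17 symbols of yonyonnyonyonnonn gives the pieces yon y onn yon y onn onn yon y onn yon y onn onn y onn onn, which concatenate to the answer.

yonyonnyonyonnonnyonyonnyonyonnonnyonnonn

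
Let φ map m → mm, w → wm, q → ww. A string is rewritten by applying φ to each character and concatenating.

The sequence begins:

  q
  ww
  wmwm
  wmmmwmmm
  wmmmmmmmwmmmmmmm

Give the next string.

φ(wmmmmmmmwmmmmmmm) expands symbol-by-symbol to wm mm mm mm mm mm mm mm wm mm mm mm mm mm mm mm; joining the 16 pieces gives the next term.

wmmmmmmmmmmmmmmmwmmmmmmmmmmmmmmm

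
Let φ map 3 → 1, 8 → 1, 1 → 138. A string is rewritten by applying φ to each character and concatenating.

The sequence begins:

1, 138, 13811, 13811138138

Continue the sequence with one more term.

138111381381381113811

Expanding 13811138138: 1→138, 3→1, 8→1, 1→138, 1→138, 1→138, 3→1, 8→1, 1→138, 3→1, 8→1. Concatenated: 138 1 1 138 138 138 1 1 138 1 1.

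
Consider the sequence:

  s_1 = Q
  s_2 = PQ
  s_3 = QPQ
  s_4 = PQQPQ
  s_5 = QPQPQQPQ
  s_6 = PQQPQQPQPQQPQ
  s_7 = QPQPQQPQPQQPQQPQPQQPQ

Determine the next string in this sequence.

This is a Fibonacci-style word recurrence s(k) = s(k−2)·s(k−1): e.g. Q·PQ = QPQ.
The next term joins PQQPQQPQPQQPQ and QPQPQQPQPQQPQQPQPQQPQ.

PQQPQQPQPQQPQQPQPQQPQPQQPQQPQPQQPQ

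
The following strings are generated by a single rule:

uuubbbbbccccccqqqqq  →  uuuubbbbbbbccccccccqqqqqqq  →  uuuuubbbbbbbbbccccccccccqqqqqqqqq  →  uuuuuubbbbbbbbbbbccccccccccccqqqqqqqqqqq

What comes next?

uuuuuuubbbbbbbbbbbbbccccccccccccccqqqqqqqqqqqqq

Reading off run lengths: u runs 3, 4, 5, 6; b runs 5, 7, 9, 11; c runs 6, 8, 10, 12; q runs 5, 7, 9, 11 — each is linear in n, where the shown terms are n = 2, 3, 4, 5.
At n = 6 the blocks have lengths 7, 13, 14, 13.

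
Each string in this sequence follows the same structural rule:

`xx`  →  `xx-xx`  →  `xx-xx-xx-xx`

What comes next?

Each string is two copies of the previous one joined by '-'.
Doubling xx-xx-xx-xx with '-' between the halves:

xx-xx-xx-xx-xx-xx-xx-xx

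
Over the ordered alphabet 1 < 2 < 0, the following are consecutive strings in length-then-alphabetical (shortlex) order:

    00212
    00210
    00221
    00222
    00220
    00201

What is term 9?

00011

Continuing the enumeration 3 steps past 00201: 00201 → 00202 → 00200 → (answer).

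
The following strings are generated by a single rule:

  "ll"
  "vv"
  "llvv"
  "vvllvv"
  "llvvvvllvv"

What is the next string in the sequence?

This is a Fibonacci-style word recurrence s(k) = s(k−2)·s(k−1): e.g. ll·vv = llvv.
So term 6 is vvllvv·llvvvvllvv.

vvllvvllvvvvllvv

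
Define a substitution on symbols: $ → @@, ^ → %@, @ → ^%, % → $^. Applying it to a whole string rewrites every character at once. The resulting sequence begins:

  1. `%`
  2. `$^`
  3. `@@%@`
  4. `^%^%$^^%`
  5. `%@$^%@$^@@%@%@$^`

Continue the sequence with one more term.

φ(%@$^%@$^@@%@%@$^) expands symbol-by-symbol to $^ ^% @@ %@ $^ ^% @@ %@ ^% ^% $^ ^% $^ ^% @@ %@; joining the 16 pieces gives the next term.

$^^%@@%@$^^%@@%@^%^%$^^%$^^%@@%@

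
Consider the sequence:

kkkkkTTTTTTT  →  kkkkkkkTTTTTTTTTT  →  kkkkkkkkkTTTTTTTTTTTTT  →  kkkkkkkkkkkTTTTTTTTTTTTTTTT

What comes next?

kkkkkkkkkkkkkTTTTTTTTTTTTTTTTTTT

Each string has the form k^{2n+1} T^{3n+1}, where the shown terms are n = 2, 3, 4, 5.
At n = 6 the blocks have lengths 13, 19.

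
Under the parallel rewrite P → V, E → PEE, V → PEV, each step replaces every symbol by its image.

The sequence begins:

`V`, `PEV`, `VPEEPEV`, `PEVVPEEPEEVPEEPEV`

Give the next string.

Rewriting the 17 symbols of PEVVPEEPEEVPEEPEV one by one yields V PEE PEV PEV V PEE PEE V PEE PEE PEV V PEE PEE V PEE PEV; concatenated:

VPEEPEVPEVVPEEPEEVPEEPEEPEVVPEEPEEVPEEPEV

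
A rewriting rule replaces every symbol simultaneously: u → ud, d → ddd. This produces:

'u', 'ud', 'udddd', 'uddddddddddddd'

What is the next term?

udddddddddddddddddddddddddddddddddddddddd

φ(uddddddddddddd) expands symbol-by-symbol to ud ddd ddd ddd ddd ddd ddd ddd ddd ddd ddd ddd ddd ddd; joining the 14 pieces gives the next term.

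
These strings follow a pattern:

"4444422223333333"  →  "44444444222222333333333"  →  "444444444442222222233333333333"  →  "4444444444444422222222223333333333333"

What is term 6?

444444444444444444442222222222222233333333333333333

Term n consists of 3n-1 4's, followed by 2n 2's, followed by 2n+3 3's, where the shown terms are n = 2, 3, 4, 5.
Setting n = 7 gives 20, 14, 17 characters in each block.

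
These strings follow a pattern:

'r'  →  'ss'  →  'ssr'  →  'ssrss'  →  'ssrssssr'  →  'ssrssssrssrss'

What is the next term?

ssrssssrssrssssrssssr

From term 3 onward, concatenate the last term with the second-to-last: ss·r = ssr, ssr·ss = ssrss, …
Continuing: ssrssssrssrss · ssrssssr gives term 7.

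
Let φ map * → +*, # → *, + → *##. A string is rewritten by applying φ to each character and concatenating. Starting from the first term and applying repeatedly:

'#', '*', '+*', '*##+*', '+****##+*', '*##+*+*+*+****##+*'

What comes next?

+****##+**##+**##+**##+*+*+*+****##+*

Applying the rule to each of the 18 symbols of *##+*+*+*+****##+* gives the pieces +* * * *## +* *## +* *## +* *## +* +* +* +* * * *## +*, which concatenate to the answer.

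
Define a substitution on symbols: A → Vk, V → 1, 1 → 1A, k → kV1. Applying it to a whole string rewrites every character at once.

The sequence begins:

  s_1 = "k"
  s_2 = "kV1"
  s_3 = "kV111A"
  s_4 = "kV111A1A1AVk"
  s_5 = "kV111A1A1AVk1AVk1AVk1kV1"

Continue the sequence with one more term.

kV111A1A1AVk1AVk1AVk1kV11AVk1kV11AVk1kV11AkV111A

Applying the rule to each of the 24 symbols of kV111A1A1AVk1AVk1AVk1kV1 gives the pieces kV1 1 1A 1A 1A Vk 1A Vk 1A Vk 1 kV1 1A Vk 1 kV1 1A Vk 1 kV1 1A kV1 1 1A, which concatenate to the answer.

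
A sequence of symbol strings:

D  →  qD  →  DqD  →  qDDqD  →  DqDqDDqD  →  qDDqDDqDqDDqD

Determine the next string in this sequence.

DqDqDDqDqDDqDDqDqDDqD

From term 3 onward, concatenate the second-to-last term with the last: D·qD = DqD, qD·DqD = qDDqD, …
The next term joins DqDqDDqD and qDDqDDqDqDDqD.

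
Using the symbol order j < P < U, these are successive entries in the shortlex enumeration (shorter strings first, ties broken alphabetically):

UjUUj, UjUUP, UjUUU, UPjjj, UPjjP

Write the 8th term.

Advancing 3 positions from UPjjP through UPjjP → UPjjU → UPjPj reaches term 8.

UPjPP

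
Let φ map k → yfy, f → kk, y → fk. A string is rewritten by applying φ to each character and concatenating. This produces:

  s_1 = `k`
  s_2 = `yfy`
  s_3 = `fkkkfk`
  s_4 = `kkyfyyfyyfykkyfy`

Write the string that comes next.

Replace each of the 16 characters of kkyfyyfyyfykkyfy in place — yfy yfy fk kk fk fk kk fk fk kk fk yfy yfy fk kk fk — and concatenate.

yfyyfyfkkkfkfkkkfkfkkkfkyfyyfyfkkkfk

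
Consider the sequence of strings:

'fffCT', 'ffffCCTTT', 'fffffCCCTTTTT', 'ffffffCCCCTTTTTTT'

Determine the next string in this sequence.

fffffffCCCCCTTTTTTTTT

Term n consists of n+2 f's, followed by n C's, followed by 2n-1 T's (n = 1, 2, …).
At n = 5 the blocks have lengths 7, 5, 9.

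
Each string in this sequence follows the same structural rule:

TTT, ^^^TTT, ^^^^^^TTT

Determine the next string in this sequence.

^^^^^^^^^TTT

The strings grow by a fixed prefix ^^^ each time.
One more step from ^^^^^^TTT gives the answer.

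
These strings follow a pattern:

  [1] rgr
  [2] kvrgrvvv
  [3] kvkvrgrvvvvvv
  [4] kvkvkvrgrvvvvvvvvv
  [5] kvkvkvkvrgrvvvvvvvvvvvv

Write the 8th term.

Each term wraps the previous one in kv on the left and vvv on the right.
From kvkvkvkvrgrvvvvvvvvvvvv, 3 further steps: kvkvkvkvrgrvvvvvvvvvvvv → kvkvkvkvkvrgrvvvvvvvvvvvvvvv → kvkvkvkvkvkvrgrvvvvvvvvvvvvvvvvvv → (answer).

kvkvkvkvkvkvkvrgrvvvvvvvvvvvvvvvvvvvvv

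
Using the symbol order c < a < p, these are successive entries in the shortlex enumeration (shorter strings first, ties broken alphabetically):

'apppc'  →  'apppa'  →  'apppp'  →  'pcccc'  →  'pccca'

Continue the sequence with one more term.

pcccp

The successor of pccca increments the rightmost position that isn't already p and resets every position after it to c.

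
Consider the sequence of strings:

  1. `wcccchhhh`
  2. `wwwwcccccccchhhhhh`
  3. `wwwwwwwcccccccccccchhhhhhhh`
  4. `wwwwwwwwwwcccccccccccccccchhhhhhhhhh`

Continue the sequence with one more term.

wwwwwwwwwwwwwcccccccccccccccccccchhhhhhhhhhhh

Each string has the form w^{3n-2} c^{4n} h^{2n+2} (n = 1, 2, …).
At n = 5 the blocks have lengths 13, 20, 12.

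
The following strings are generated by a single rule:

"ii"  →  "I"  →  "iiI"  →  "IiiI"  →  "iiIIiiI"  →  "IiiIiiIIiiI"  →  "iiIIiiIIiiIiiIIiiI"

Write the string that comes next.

IiiIiiIIiiIiiIIiiIIiiIiiIIiiI

Each term (from the third on) is the two preceding terms concatenated in order: term 3 = ii·I = iiI.
Continuing: IiiIiiIIiiI · iiIIiiIIiiIiiIIiiI gives term 8.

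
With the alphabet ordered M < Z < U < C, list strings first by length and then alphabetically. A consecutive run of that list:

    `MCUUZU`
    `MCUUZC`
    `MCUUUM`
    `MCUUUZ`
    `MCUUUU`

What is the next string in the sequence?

MCUUUC

Treat MCUUUU as a base-4 numeral over the given alphabet and add one, carrying through any trailing C's.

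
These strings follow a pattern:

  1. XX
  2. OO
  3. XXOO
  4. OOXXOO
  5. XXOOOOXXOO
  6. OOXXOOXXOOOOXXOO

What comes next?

This is a Fibonacci-style word recurrence s(k) = s(k−2)·s(k−1): e.g. XX·OO = XXOO.
So term 7 is XXOOOOXXOO·OOXXOOXXOOOOXXOO.

XXOOOOXXOOOOXXOOXXOOOOXXOO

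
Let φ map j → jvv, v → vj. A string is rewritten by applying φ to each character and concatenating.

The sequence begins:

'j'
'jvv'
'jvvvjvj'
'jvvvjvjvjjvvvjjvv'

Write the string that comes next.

jvvvjvjvjjvvvjjvvvjjvvjvvvjvjvjjvvjvvvjvj

φ(jvvvjvjvjjvvvjjvv) expands symbol-by-symbol to jvv vj vj vj jvv vj jvv vj jvv jvv vj vj vj jvv jvv vj vj; joining the 17 pieces gives the next term.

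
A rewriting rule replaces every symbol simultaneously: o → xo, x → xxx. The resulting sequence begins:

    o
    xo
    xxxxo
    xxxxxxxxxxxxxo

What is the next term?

xxxxxxxxxxxxxxxxxxxxxxxxxxxxxxxxxxxxxxxxo

Applying the rule to each of the 14 symbols of xxxxxxxxxxxxxo gives the pieces xxx xxx xxx xxx xxx xxx xxx xxx xxx xxx xxx xxx xxx xo, which concatenate to the answer.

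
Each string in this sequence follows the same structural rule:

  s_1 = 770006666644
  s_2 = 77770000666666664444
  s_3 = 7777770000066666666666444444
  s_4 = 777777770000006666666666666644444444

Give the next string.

77777777770000000666666666666666664444444444

Reading off run lengths: 7 runs 2, 4, 6, 8; 0 runs 3, 4, 5, 6; 6 runs 5, 8, 11, 14; 4 runs 2, 4, 6, 8 — each is linear in n (n = 1, 2, …).
Setting n = 5 gives 10, 7, 17, 10 characters in each block.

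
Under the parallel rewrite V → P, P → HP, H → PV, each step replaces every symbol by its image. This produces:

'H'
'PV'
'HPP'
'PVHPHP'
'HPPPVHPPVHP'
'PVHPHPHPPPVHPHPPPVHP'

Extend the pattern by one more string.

φ(PVHPHPHPPPVHPHPPPVHP) expands symbol-by-symbol to HP P PV HP PV HP PV HP HP HP P PV HP PV HP HP HP P PV HP; joining the 20 pieces gives the next term.

HPPPVHPPVHPPVHPHPHPPPVHPPVHPHPHPPPVHP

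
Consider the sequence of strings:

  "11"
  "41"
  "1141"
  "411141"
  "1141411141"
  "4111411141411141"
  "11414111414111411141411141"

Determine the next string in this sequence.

411141114141114111414111414111411141411141

This is a Fibonacci-style word recurrence s(k) = s(k−2)·s(k−1): e.g. 11·41 = 1141.
The next term joins 4111411141411141 and 11414111414111411141411141.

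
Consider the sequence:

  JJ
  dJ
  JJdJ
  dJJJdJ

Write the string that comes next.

JJdJdJJJdJ

This is a Fibonacci-style word recurrence s(k) = s(k−2)·s(k−1): e.g. JJ·dJ = JJdJ.
Continuing: JJdJ · dJJJdJ gives term 5.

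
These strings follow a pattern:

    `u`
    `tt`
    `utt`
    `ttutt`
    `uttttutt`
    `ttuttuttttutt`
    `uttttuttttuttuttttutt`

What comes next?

Each term (from the third on) is the two preceding terms concatenated in order: term 3 = u·tt = utt.
The next term joins ttuttuttttutt and uttttuttttuttuttttutt.

ttuttuttttuttuttttuttttuttuttttutt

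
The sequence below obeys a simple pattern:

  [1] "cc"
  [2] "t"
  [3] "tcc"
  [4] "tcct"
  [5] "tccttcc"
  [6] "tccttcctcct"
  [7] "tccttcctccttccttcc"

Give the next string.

Each term (from the third on) is the previous term followed by the one before it: term 3 = t·cc = tcc.
Continuing: tccttcctccttccttcc · tccttcctcct gives term 8.

tccttcctccttccttcctccttcctcct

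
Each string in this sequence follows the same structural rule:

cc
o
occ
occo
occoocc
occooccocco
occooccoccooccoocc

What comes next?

This is a Fibonacci-style word recurrence s(k) = s(k−1)·s(k−2): e.g. o·cc = occ.
So term 8 is occooccoccooccoocc·occooccocco.

occooccoccooccooccoccooccocco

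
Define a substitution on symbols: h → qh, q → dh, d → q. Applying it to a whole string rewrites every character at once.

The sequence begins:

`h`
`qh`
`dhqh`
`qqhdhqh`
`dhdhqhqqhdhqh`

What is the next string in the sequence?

Applying the rule to each of the 13 symbols of dhdhqhqqhdhqh gives the pieces q qh q qh dh qh dh dh qh q qh dh qh, which concatenate to the answer.

qqhqqhdhqhdhdhqhqqhdhqh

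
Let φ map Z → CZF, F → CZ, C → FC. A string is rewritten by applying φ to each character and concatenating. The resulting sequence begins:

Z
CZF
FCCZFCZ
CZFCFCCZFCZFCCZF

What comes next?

FCCZFCZFCCZFCFCCZFCZFCCZFCZFCFCCZFCZ

Replace each of the 16 characters of CZFCFCCZFCZFCCZF in place — FC CZF CZ FC CZ FC FC CZF CZ FC CZF CZ FC FC CZF CZ — and concatenate.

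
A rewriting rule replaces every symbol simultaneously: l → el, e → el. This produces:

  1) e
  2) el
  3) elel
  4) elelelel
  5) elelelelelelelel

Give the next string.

Applying the rule to each of the 16 symbols of elelelelelelelel gives the pieces el el el el el el el el el el el el el el el el, which concatenate to the answer.

elelelelelelelelelelelelelelelel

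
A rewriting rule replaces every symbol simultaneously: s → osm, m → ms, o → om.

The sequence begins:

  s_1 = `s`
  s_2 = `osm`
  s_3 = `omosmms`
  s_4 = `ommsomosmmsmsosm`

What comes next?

Replace each of the 16 characters of ommsomosmmsmsosm in place — om ms ms osm om ms om osm ms ms osm ms osm om osm ms — and concatenate.

ommsmsosmommsomosmmsmsosmmsosmomosmms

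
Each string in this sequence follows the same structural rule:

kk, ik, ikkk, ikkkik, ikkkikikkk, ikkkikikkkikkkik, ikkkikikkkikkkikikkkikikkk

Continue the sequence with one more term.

This is a Fibonacci-style word recurrence s(k) = s(k−1)·s(k−2): e.g. ik·kk = ikkk.
The next term joins ikkkikikkkikkkikikkkikikkk and ikkkikikkkikkkik.

ikkkikikkkikkkikikkkikikkkikkkikikkkikkkik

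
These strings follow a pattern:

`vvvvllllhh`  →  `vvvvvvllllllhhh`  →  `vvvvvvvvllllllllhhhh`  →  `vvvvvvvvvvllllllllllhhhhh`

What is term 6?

vvvvvvvvvvvvvvllllllllllllllhhhhhhh

The n-th term is 2n v's then 2n l's then n h's, where the shown terms are n = 2, 3, 4, 5.
For term 6, n = 7, so the run lengths are 14, 14, 7.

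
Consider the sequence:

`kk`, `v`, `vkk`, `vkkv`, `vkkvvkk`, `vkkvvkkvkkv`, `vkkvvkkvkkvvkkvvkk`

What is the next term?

Each term (from the third on) is the previous term followed by the one before it: term 3 = v·kk = vkk.
So term 8 is vkkvvkkvkkvvkkvvkk·vkkvvkkvkkv.

vkkvvkkvkkvvkkvvkkvkkvvkkvkkv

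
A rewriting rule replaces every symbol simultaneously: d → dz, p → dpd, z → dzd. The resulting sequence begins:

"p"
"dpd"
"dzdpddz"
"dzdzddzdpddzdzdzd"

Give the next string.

dzdzddzdzddzdzdzddzdpddzdzdzddzdzddzdzddz

φ(dzdzddzdpddzdzdzd) expands symbol-by-symbol to dz dzd dz dzd dz dz dzd dz dpd dz dz dzd dz dzd dz dzd dz; joining the 17 pieces gives the next term.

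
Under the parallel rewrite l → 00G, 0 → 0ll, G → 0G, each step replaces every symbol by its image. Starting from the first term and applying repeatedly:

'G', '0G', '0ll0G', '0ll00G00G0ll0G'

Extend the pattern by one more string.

Rewriting the 14 symbols of 0ll00G00G0ll0G one by one yields 0ll 00G 00G 0ll 0ll 0G 0ll 0ll 0G 0ll 00G 00G 0ll 0G; concatenated:

0ll00G00G0ll0ll0G0ll0ll0G0ll00G00G0ll0G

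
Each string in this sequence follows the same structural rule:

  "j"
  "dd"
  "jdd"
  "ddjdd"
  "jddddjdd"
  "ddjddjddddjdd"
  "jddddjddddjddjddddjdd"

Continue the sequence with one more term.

This is a Fibonacci-style word recurrence s(k) = s(k−2)·s(k−1): e.g. j·dd = jdd.
So term 8 is ddjddjddddjdd·jddddjddddjddjddddjdd.

ddjddjddddjddjddddjddddjddjddddjdd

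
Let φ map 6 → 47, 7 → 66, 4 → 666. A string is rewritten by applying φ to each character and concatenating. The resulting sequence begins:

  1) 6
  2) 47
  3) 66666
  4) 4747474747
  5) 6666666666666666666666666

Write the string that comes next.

Applying the rule to each of the 25 symbols of 6666666666666666666666666 gives the pieces 47 47 47 47 47 47 47 47 47 47 47 47 47 47 47 47 47 47 47 47 47 47 47 47 47, which concatenate to the answer.

47474747474747474747474747474747474747474747474747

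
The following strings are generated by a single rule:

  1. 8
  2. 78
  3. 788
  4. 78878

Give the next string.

78878788

This is a Fibonacci-style word recurrence s(k) = s(k−1)·s(k−2): e.g. 78·8 = 788.
Continuing: 78878 · 788 gives term 5.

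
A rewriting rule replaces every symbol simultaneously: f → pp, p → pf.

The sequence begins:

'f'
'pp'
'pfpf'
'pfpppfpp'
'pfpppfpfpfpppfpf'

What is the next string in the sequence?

Rewriting the 16 symbols of pfpppfpfpfpppfpf one by one yields pf pp pf pf pf pp pf pp pf pp pf pf pf pp pf pp; concatenated:

pfpppfpfpfpppfpppfpppfpfpfpppfpp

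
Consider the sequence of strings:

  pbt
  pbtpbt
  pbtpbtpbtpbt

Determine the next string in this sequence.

s(k+1) = s(k)·s(k) — each term doubles the last.
Doubling pbtpbtpbtpbt:

pbtpbtpbtpbtpbtpbtpbtpbt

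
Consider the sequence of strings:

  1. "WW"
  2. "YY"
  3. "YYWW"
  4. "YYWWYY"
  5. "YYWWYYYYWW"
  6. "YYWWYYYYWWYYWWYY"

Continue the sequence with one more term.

From term 3 onward, concatenate the last term with the second-to-last: YY·WW = YYWW, YYWW·YY = YYWWYY, …
So term 7 is YYWWYYYYWWYYWWYY·YYWWYYYYWW.

YYWWYYYYWWYYWWYYYYWWYYYYWW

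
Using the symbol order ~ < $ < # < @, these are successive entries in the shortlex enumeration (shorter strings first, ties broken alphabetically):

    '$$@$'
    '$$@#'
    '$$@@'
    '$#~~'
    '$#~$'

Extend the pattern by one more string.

$#~#

Find the rightmost character of $#~$ below @, bump it to the next letter, and reset everything to its right to ~.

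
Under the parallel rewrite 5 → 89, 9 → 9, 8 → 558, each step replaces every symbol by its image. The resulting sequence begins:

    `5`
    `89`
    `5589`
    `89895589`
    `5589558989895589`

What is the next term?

Applying the rule to each of the 16 symbols of 5589558989895589 gives the pieces 89 89 558 9 89 89 558 9 558 9 558 9 89 89 558 9, which concatenate to the answer.

89895589898955895589558989895589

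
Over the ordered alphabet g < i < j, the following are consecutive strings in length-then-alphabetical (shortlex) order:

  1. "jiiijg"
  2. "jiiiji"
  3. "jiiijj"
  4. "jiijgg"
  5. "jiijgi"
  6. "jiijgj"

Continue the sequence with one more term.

Find the rightmost character of jiijgj below j, bump it to the next letter, and reset everything to its right to g.

jiijig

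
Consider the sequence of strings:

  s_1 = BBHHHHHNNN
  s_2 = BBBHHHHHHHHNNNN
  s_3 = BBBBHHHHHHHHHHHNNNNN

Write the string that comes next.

BBBBBHHHHHHHHHHHHHHNNNNNN

The n-th term is n B's then 3n-1 H's then n+1 N's, where the shown terms are n = 2, 3, 4.
For the next term, n = 5, so the run lengths are 5, 14, 6.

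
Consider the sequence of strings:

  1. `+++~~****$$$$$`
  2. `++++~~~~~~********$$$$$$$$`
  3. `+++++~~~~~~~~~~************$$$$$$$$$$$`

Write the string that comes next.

++++++~~~~~~~~~~~~~~****************$$$$$$$$$$$$$$

Reading off run lengths: + runs 3, 4, 5; ~ runs 2, 6, 10; * runs 4, 8, 12; $ runs 5, 8, 11 — each is linear in n (n = 1, 2, …).
For the next term, n = 4, so the run lengths are 6, 14, 16, 14.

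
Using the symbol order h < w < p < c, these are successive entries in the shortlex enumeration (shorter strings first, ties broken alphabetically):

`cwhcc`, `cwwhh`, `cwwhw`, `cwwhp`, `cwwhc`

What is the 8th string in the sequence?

cwwwp

Advancing 3 positions from cwwhc through cwwhc → cwwwh → cwwww reaches term 8.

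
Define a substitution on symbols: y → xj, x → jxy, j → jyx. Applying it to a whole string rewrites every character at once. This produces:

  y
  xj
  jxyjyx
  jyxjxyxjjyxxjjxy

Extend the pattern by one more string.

φ(jyxjxyxjjyxxjjxy) expands symbol-by-symbol to jyx xj jxy jyx jxy xj jxy jyx jyx xj jxy jxy jyx jyx jxy xj; joining the 16 pieces gives the next term.

jyxxjjxyjyxjxyxjjxyjyxjyxxjjxyjxyjyxjyxjxyxj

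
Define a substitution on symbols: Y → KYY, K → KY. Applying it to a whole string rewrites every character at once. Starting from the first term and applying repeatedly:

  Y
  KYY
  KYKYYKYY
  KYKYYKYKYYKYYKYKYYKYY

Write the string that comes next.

Rewriting the 21 symbols of KYKYYKYKYYKYYKYKYYKYY one by one yields KY KYY KY KYY KYY KY KYY KY KYY KYY KY KYY KYY KY KYY KY KYY KYY KY KYY KYY; concatenated:

KYKYYKYKYYKYYKYKYYKYKYYKYYKYKYYKYYKYKYYKYKYYKYYKYKYYKYY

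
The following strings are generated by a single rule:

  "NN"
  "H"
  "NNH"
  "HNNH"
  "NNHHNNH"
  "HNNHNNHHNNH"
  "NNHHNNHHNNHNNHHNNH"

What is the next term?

From term 3 onward, concatenate the second-to-last term with the last: NN·H = NNH, H·NNH = HNNH, …
So term 8 is HNNHNNHHNNH·NNHHNNHHNNHNNHHNNH.

HNNHNNHHNNHNNHHNNHHNNHNNHHNNH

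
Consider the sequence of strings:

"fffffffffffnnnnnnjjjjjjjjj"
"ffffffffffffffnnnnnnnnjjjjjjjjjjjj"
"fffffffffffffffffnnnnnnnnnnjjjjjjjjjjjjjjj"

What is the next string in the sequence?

Each string has the form f^{3n+2} n^{2n} j^{3n}, where the shown terms are n = 3, 4, 5.
At n = 6 the blocks have lengths 20, 12, 18.

ffffffffffffffffffffnnnnnnnnnnnnjjjjjjjjjjjjjjjjjj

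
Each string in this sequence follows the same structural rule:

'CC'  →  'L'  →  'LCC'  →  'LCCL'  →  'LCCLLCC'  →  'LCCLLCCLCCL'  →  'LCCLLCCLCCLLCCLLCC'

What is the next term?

This is a Fibonacci-style word recurrence s(k) = s(k−1)·s(k−2): e.g. L·CC = LCC.
So term 8 is LCCLLCCLCCLLCCLLCC·LCCLLCCLCCL.

LCCLLCCLCCLLCCLLCCLCCLLCCLCCL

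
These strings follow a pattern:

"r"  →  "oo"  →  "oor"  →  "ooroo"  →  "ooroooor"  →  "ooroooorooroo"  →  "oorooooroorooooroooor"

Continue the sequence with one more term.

oorooooroorooooroooorooroooorooroo

Each term (from the third on) is the previous term followed by the one before it: term 3 = oo·r = oor.
Continuing: oorooooroorooooroooor · ooroooorooroo gives term 8.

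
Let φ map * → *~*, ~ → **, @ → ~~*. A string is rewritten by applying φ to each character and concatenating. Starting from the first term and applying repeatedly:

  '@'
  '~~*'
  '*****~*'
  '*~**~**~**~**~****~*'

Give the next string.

Applying the rule to each of the 20 symbols of *~**~**~**~**~****~* gives the pieces *~* ** *~* *~* ** *~* *~* ** *~* *~* ** *~* *~* ** *~* *~* *~* *~* ** *~*, which concatenate to the answer.

*~****~**~****~**~****~**~****~**~****~**~**~**~****~*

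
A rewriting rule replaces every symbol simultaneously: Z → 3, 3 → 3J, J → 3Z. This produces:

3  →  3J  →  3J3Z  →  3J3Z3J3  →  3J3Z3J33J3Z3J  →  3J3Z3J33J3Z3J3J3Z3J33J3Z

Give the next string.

3J3Z3J33J3Z3J3J3Z3J33J3Z3J3Z3J33J3Z3J3J3Z3J3

Replace each of the 24 characters of 3J3Z3J33J3Z3J3J3Z3J33J3Z in place — 3J 3Z 3J 3 3J 3Z 3J 3J 3Z 3J 3 3J 3Z 3J 3Z 3J 3 3J 3Z 3J 3J 3Z 3J 3 — and concatenate.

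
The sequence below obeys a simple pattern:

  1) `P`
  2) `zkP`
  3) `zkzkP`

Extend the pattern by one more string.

zkzkzkP

Every step adds zk at the front: s(k+1) = zk·s(k).
So the next term is zk·zkzkP.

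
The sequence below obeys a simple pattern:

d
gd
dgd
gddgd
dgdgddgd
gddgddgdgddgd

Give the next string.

dgdgddgdgddgddgdgddgd

This is a Fibonacci-style word recurrence s(k) = s(k−2)·s(k−1): e.g. d·gd = dgd.
Continuing: dgdgddgd · gddgddgdgddgd gives term 7.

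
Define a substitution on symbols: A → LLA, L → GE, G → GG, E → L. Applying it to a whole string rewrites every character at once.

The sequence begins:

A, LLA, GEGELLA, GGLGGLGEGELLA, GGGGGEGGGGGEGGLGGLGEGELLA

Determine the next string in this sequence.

Rewriting the 25 symbols of GGGGGEGGGGGEGGLGGLGEGELLA one by one yields GG GG GG GG GG L GG GG GG GG GG L GG GG GE GG GG GE GG L GG L GE GE LLA; concatenated:

GGGGGGGGGGLGGGGGGGGGGLGGGGGEGGGGGEGGLGGLGEGELLA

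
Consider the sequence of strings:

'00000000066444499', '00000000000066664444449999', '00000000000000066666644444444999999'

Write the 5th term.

00000000000000000000066666666664444444444449999999999

Each string has the form 0^{3n+3} 6^{2n-2} 4^{2n} 9^{2n-2}, where the shown terms are n = 2, 3, 4.
At n = 6 the blocks have lengths 21, 10, 12, 10.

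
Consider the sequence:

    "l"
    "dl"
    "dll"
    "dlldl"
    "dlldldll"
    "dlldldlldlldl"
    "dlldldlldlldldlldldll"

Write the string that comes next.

From term 3 onward, concatenate the last term with the second-to-last: dl·l = dll, dll·dl = dlldl, …
The next term joins dlldldlldlldldlldldll and dlldldlldlldl.

dlldldlldlldldlldldlldlldldlldlldl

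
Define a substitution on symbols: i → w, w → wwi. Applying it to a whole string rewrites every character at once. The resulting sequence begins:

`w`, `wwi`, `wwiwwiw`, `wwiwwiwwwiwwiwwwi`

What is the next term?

wwiwwiwwwiwwiwwwiwwiwwiwwwiwwiwwwiwwiwwiw

Applying the rule to each of the 17 symbols of wwiwwiwwwiwwiwwwi gives the pieces wwi wwi w wwi wwi w wwi wwi wwi w wwi wwi w wwi wwi wwi w, which concatenate to the answer.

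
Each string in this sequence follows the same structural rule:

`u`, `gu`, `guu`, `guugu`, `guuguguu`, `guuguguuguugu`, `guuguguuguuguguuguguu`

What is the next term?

From term 3 onward, concatenate the last term with the second-to-last: gu·u = guu, guu·gu = guugu, …
The next term joins guuguguuguuguguuguguu and guuguguuguugu.

guuguguuguuguguuguguuguuguguuguugu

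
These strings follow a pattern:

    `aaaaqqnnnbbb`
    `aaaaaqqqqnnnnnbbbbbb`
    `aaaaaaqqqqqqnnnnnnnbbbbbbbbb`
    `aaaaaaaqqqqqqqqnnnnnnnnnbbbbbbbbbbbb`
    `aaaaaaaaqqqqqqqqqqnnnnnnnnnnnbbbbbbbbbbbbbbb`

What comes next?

Reading off run lengths: a runs 4, 5, 6, 7, 8; q runs 2, 4, 6, 8, 10; n runs 3, 5, 7, 9, 11; b runs 3, 6, 9, 12, 15 — each is linear in n (n = 1, 2, …).
Setting n = 6 gives 9, 12, 13, 18 characters in each block.

aaaaaaaaaqqqqqqqqqqqqnnnnnnnnnnnnnbbbbbbbbbbbbbbbbbb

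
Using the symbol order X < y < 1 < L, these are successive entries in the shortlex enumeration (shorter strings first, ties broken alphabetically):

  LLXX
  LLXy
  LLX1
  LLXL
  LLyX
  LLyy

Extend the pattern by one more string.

The successor of LLyy increments the rightmost position that isn't already L and resets every position after it to X.

LLy1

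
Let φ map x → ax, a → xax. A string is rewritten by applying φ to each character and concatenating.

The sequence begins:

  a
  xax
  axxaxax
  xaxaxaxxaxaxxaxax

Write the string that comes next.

Replace each of the 17 characters of xaxaxaxxaxaxxaxax in place — ax xax ax xax ax xax ax ax xax ax xax ax ax xax ax xax ax — and concatenate.

axxaxaxxaxaxxaxaxaxxaxaxxaxaxaxxaxaxxaxax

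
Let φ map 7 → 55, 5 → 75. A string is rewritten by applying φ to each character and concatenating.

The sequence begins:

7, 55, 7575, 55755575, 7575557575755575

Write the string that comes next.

55755575757555755575557575755575

Applying the rule to each of the 16 symbols of 7575557575755575 gives the pieces 55 75 55 75 75 75 55 75 55 75 55 75 75 75 55 75, which concatenate to the answer.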